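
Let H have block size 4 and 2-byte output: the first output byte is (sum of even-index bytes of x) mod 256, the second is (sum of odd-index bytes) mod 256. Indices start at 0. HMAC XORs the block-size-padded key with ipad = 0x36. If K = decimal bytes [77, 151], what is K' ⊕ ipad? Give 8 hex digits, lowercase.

Key decimal bytes [77, 151] = 4d 97 is 2 bytes ≤ B = 4; zero-pad to 4 bytes: K' = 4d 97 00 00.
XOR each byte with 0x36: 4d⊕36=7b, 97⊕36=a1, 00⊕36=36, 00⊕36=36.

7ba13636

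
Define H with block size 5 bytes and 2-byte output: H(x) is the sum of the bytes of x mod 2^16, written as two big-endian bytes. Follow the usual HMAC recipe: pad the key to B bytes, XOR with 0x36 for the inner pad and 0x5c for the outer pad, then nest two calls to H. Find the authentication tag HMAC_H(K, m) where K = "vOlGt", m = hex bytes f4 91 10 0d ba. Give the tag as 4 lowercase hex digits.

Key "vOlGt" = 76 4f 6c 47 74 is exactly B = 5 bytes: K' = 76 4f 6c 47 74.
K' ⊕ ipad = 40 79 5a 71 42.  K' ⊕ opad = 2a 13 30 1b 28.
Inner input = (K'⊕ipad) ∥ m = 40 79 5a 71 42 ∥ f4 91 10 0d ba.
Inner hash: sum = 64+121+90+113+66+244+145+16+13+186 = 1058 → 04 22.
Outer input = (K'⊕opad) ∥ inner = 2a 13 30 1b 28 ∥ 04 22.
Outer hash (tag): sum = 42+19+48+27+40+4+34 = 214 → 00 d6.

00d6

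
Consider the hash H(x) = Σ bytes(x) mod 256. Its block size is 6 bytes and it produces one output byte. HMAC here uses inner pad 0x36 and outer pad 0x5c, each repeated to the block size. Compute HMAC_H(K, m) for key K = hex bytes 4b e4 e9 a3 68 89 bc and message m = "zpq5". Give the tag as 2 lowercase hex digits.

Key hex bytes 4b e4 e9 a3 68 89 bc is 7 bytes > B = 6, so hash it first: H(key) = 68, then zero-pad to 6 bytes: K' = 68 00 00 00 00 00.
K' ⊕ ipad = 5e 36 36 36 36 36.  K' ⊕ opad = 34 5c 5c 5c 5c 5c.
Inner input = (K'⊕ipad) ∥ m = 5e 36 36 36 36 36 ∥ 7a 70 71 35.
Inner hash: sum = 94+54+54+54+54+54+122+112+113+53 = 764; mod 256 = 252 → fc.
Outer input = (K'⊕opad) ∥ inner = 34 5c 5c 5c 5c 5c ∥ fc.
Outer hash (tag): sum = 52+92+92+92+92+92+252 = 764; mod 256 = 252 → fc.

fc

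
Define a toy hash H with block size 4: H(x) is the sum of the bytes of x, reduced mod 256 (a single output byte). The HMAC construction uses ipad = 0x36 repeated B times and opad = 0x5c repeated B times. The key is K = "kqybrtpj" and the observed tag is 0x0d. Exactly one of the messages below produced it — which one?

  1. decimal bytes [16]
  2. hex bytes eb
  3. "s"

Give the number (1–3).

2

Key "kqybrtpj" = 6b 71 79 62 72 74 70 6a is 8 bytes > B = 4, so hash it first: H(key) = 77, then zero-pad to 4 bytes: K' = 77 00 00 00.
K' ⊕ ipad = 41 36 36 36; K' ⊕ opad = 2b 5c 5c 5c.
m1: inner = H(41 36 36 36 10) = f3; tag = H(2b 5c 5c 5c f3) = 32
m2: inner = H(41 36 36 36 eb) = ce; tag = H(2b 5c 5c 5c ce) = 0d ← matches
m3: inner = H(41 36 36 36 73) = 56; tag = H(2b 5c 5c 5c 56) = 95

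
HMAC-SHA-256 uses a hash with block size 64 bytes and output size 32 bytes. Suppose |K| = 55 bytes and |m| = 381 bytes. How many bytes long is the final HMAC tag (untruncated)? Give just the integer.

32

The tag is one SHA-256 digest: 32 bytes.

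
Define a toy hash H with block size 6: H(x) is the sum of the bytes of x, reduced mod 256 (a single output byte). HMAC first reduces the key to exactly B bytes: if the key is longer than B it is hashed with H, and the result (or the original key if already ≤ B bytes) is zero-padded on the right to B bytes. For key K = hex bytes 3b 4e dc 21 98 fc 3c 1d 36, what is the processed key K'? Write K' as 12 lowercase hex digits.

|K| = 9 > B = 6, so first hash the key.
H(K): sum = 59+78+220+33+152+252+60+29+54 = 937; mod 256 = 169 → a9.
Zero-pad H(K) = a9 to 6 bytes: K' = a9 00 00 00 00 00.

a90000000000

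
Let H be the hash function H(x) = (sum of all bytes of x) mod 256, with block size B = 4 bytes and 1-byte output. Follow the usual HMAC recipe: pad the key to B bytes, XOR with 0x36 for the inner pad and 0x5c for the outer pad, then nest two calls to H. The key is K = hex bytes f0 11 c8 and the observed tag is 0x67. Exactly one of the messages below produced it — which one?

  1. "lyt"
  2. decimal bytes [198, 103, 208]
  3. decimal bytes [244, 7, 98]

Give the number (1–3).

3

Key hex bytes f0 11 c8 is 3 bytes ≤ B = 4; zero-pad to 4 bytes: K' = f0 11 c8 00.
K' ⊕ ipad = c6 27 fe 36; K' ⊕ opad = ac 4d 94 5c.
m1: inner = H(c6 27 fe 36 6c 79 74) = 7a; tag = H(ac 4d 94 5c 7a) = 63
m2: inner = H(c6 27 fe 36 c6 67 d0) = 1e; tag = H(ac 4d 94 5c 1e) = 07
m3: inner = H(c6 27 fe 36 f4 07 62) = 7e; tag = H(ac 4d 94 5c 7e) = 67 ← matches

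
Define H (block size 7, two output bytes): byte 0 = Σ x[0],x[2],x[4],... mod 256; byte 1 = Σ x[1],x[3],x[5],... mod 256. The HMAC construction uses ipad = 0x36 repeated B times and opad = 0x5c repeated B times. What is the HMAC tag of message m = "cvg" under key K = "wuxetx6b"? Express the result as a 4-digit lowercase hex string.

9167

Key "wuxetx6b" = 77 75 78 65 74 78 36 62 is 8 bytes > B = 7, so hash it first: H(key) = 99 b4, then zero-pad to 7 bytes: K' = 99 b4 00 00 00 00 00.
K' ⊕ ipad = af 82 36 36 36 36 36.  K' ⊕ opad = c5 e8 5c 5c 5c 5c 5c.
Inner input = (K'⊕ipad) ∥ m = af 82 36 36 36 36 36 ∥ 63 76 67.
Inner hash: even-index sum = 455 mod 256 = 199; odd-index sum = 440 mod 256 = 184 → c7 b8.
Outer input = (K'⊕opad) ∥ inner = c5 e8 5c 5c 5c 5c 5c ∥ c7 b8.
Outer hash (tag): even-index sum = 657 mod 256 = 145; odd-index sum = 615 mod 256 = 103 → 91 67.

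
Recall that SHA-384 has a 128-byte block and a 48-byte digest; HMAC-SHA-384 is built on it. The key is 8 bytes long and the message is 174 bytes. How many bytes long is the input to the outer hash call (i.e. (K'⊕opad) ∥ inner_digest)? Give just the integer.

176

Key is 8 ≤ 128 bytes, zero-padded: |K'| = 128.
Outer input = (K'⊕opad) ∥ H(inner) → 128 + 48 = 176 bytes.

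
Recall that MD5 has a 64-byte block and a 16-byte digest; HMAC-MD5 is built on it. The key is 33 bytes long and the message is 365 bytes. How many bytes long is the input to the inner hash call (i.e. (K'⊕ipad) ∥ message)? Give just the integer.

429

Key is 33 ≤ 64 bytes, zero-padded: |K'| = 64.
Inner input = (K'⊕ipad) ∥ m → 64 + 365 = 429 bytes.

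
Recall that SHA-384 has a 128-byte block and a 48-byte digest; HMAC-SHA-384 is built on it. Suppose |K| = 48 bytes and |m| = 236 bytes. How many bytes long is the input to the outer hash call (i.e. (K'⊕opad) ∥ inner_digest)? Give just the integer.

176

Key is 48 ≤ 128 bytes, zero-padded: |K'| = 128.
Outer input = (K'⊕opad) ∥ H(inner) → 128 + 48 = 176 bytes.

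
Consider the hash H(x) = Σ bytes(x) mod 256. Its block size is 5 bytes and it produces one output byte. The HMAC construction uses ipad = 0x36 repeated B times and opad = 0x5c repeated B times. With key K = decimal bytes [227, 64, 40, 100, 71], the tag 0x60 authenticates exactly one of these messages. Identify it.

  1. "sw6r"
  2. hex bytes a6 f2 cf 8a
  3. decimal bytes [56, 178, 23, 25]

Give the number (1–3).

1

Key decimal bytes [227, 64, 40, 100, 71] = e3 40 28 64 47 is exactly B = 5 bytes: K' = e3 40 28 64 47.
K' ⊕ ipad = d5 76 1e 52 71; K' ⊕ opad = bf 1c 74 38 1b.
m1: inner = H(d5 76 1e 52 71 73 77 36 72) = be; tag = H(bf 1c 74 38 1b be) = 60 ← matches
m2: inner = H(d5 76 1e 52 71 a6 f2 cf 8a) = 1d; tag = H(bf 1c 74 38 1b 1d) = bf
m3: inner = H(d5 76 1e 52 71 38 b2 17 19) = 46; tag = H(bf 1c 74 38 1b 46) = e8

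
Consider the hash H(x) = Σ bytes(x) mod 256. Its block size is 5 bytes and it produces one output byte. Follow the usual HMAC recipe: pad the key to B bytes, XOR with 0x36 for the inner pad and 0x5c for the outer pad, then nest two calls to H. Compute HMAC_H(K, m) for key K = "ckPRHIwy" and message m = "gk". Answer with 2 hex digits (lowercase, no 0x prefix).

8e

Key "ckPRHIwy" = 63 6b 50 52 48 49 77 79 is 8 bytes > B = 5, so hash it first: H(key) = f1, then zero-pad to 5 bytes: K' = f1 00 00 00 00.
K' ⊕ ipad = c7 36 36 36 36.  K' ⊕ opad = ad 5c 5c 5c 5c.
Inner input = (K'⊕ipad) ∥ m = c7 36 36 36 36 ∥ 67 6b.
Inner hash: sum = 199+54+54+54+54+103+107 = 625; mod 256 = 113 → 71.
Outer input = (K'⊕opad) ∥ inner = ad 5c 5c 5c 5c ∥ 71.
Outer hash (tag): sum = 173+92+92+92+92+113 = 654; mod 256 = 142 → 8e.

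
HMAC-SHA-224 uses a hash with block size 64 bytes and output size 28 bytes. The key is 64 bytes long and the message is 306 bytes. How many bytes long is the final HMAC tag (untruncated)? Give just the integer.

28

The tag is one SHA-224 digest: 28 bytes.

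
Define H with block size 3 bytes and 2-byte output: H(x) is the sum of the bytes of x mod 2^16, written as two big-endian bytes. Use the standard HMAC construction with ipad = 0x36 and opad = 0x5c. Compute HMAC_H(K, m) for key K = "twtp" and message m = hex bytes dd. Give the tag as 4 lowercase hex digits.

0191

Key "twtp" = 74 77 74 70 is 4 bytes > B = 3, so hash it first: H(key) = 01 cf, then zero-pad to 3 bytes: K' = 01 cf 00.
K' ⊕ ipad = 37 f9 36.  K' ⊕ opad = 5d 93 5c.
Inner input = (K'⊕ipad) ∥ m = 37 f9 36 ∥ dd.
Inner hash: sum = 55+249+54+221 = 579 → 02 43.
Outer input = (K'⊕opad) ∥ inner = 5d 93 5c ∥ 02 43.
Outer hash (tag): sum = 93+147+92+2+67 = 401 → 01 91.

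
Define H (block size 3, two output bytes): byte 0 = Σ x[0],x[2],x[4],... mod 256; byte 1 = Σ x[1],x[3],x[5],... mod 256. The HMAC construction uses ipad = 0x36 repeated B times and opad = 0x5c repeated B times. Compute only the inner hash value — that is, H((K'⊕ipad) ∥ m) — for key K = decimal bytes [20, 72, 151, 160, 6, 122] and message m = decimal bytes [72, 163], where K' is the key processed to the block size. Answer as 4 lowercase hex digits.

609c

Key decimal bytes [20, 72, 151, 160, 6, 122] = 14 48 97 a0 06 7a is 6 bytes > B = 3, so hash it first: H(key) = b1 62, then zero-pad to 3 bytes: K' = b1 62 00.
K' ⊕ ipad = 87 54 36.
Inner input = 87 54 36 ∥ 48 a3.
Inner hash: even-index sum = 352 mod 256 = 96; odd-index sum = 156 mod 256 = 156 → 60 9c.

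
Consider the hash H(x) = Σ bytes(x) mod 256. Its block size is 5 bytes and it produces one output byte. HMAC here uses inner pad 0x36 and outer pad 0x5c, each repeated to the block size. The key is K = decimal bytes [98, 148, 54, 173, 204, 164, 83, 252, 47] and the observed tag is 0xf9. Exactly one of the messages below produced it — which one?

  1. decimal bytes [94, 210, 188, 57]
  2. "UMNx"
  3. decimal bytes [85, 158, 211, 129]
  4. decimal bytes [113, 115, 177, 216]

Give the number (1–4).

Key decimal bytes [98, 148, 54, 173, 204, 164, 83, 252, 47] = 62 94 36 ad cc a4 53 fc 2f is 9 bytes > B = 5, so hash it first: H(key) = c7, then zero-pad to 5 bytes: K' = c7 00 00 00 00.
K' ⊕ ipad = f1 36 36 36 36; K' ⊕ opad = 9b 5c 5c 5c 5c.
m1: inner = H(f1 36 36 36 36 5e d2 bc 39) = ee; tag = H(9b 5c 5c 5c 5c ee) = f9 ← matches
m2: inner = H(f1 36 36 36 36 55 4d 4e 78) = 31; tag = H(9b 5c 5c 5c 5c 31) = 3c
m3: inner = H(f1 36 36 36 36 55 9e d3 81) = 10; tag = H(9b 5c 5c 5c 5c 10) = 1b
m4: inner = H(f1 36 36 36 36 71 73 b1 d8) = 36; tag = H(9b 5c 5c 5c 5c 36) = 41

1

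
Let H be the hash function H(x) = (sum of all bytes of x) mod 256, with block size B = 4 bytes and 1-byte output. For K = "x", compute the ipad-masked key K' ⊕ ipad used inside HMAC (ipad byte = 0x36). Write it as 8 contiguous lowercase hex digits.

4e363636

Key "x" = 78 is 1 byte ≤ B = 4; zero-pad to 4 bytes: K' = 78 00 00 00.
XOR each byte with 0x36: 78⊕36=4e, 00⊕36=36, 00⊕36=36, 00⊕36=36.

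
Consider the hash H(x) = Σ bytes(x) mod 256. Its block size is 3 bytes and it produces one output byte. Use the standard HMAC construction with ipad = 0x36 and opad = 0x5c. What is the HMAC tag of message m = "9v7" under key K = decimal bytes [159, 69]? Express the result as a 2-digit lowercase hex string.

Key decimal bytes [159, 69] = 9f 45 is 2 bytes ≤ B = 3; zero-pad to 3 bytes: K' = 9f 45 00.
K' ⊕ ipad = a9 73 36.  K' ⊕ opad = c3 19 5c.
Inner input = (K'⊕ipad) ∥ m = a9 73 36 ∥ 39 76 37.
Inner hash: sum = 169+115+54+57+118+55 = 568; mod 256 = 56 → 38.
Outer input = (K'⊕opad) ∥ inner = c3 19 5c ∥ 38.
Outer hash (tag): sum = 195+25+92+56 = 368; mod 256 = 112 → 70.

70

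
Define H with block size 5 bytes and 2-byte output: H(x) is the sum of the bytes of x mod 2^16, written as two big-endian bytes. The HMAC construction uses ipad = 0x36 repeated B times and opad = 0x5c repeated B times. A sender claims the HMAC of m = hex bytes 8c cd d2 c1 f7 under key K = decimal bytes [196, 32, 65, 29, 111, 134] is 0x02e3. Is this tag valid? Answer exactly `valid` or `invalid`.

Key decimal bytes [196, 32, 65, 29, 111, 134] = c4 20 41 1d 6f 86 is 6 bytes > B = 5, so hash it first: H(key) = 02 37, then zero-pad to 5 bytes: K' = 02 37 00 00 00.
K' ⊕ ipad = 34 01 36 36 36; K' ⊕ opad = 5e 6b 5c 5c 5c.
Inner hash: sum = 52+1+54+54+54+140+205+210+193+247 = 1210 → 04 ba.
Outer hash (recomputed tag): sum = 94+107+92+92+92+4+186 = 667 → 02 9b.
Recomputed tag = 029b; claimed = 02e3 → mismatch.

invalid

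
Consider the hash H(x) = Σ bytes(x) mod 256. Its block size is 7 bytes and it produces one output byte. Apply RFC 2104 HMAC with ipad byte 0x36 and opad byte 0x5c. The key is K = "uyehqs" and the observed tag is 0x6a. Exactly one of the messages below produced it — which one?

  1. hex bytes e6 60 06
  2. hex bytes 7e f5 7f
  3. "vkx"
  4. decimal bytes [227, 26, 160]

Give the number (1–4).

Key "uyehqs" = 75 79 65 68 71 73 is 6 bytes ≤ B = 7; zero-pad to 7 bytes: K' = 75 79 65 68 71 73 00.
K' ⊕ ipad = 43 4f 53 5e 47 45 36; K' ⊕ opad = 29 25 39 34 2d 2f 5c.
m1: inner = H(43 4f 53 5e 47 45 36 e6 60 06) = 51; tag = H(29 25 39 34 2d 2f 5c 51) = c4
m2: inner = H(43 4f 53 5e 47 45 36 7e f5 7f) = f7; tag = H(29 25 39 34 2d 2f 5c f7) = 6a ← matches
m3: inner = H(43 4f 53 5e 47 45 36 76 6b 78) = 5e; tag = H(29 25 39 34 2d 2f 5c 5e) = d1
m4: inner = H(43 4f 53 5e 47 45 36 e3 1a a0) = a2; tag = H(29 25 39 34 2d 2f 5c a2) = 15

2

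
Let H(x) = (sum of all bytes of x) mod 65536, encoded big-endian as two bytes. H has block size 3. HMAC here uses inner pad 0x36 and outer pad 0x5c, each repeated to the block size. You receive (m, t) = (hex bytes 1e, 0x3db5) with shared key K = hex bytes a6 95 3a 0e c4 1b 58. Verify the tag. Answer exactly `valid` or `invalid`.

invalid

Key hex bytes a6 95 3a 0e c4 1b 58 is 7 bytes > B = 3, so hash it first: H(key) = 02 ba, then zero-pad to 3 bytes: K' = 02 ba 00.
K' ⊕ ipad = 34 8c 36; K' ⊕ opad = 5e e6 5c.
Inner hash: sum = 52+140+54+30 = 276 → 01 14.
Outer hash (recomputed tag): sum = 94+230+92+1+20 = 437 → 01 b5.
Recomputed tag = 01b5; claimed = 3db5 → mismatch.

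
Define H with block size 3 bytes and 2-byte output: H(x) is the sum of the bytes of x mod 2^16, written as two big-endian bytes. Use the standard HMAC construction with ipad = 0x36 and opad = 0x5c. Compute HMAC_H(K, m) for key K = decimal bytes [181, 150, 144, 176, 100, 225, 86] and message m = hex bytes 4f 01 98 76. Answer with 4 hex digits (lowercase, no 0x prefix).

0205

Key decimal bytes [181, 150, 144, 176, 100, 225, 86] = b5 96 90 b0 64 e1 56 is 7 bytes > B = 3, so hash it first: H(key) = 04 26, then zero-pad to 3 bytes: K' = 04 26 00.
K' ⊕ ipad = 32 10 36.  K' ⊕ opad = 58 7a 5c.
Inner input = (K'⊕ipad) ∥ m = 32 10 36 ∥ 4f 01 98 76.
Inner hash: sum = 50+16+54+79+1+152+118 = 470 → 01 d6.
Outer input = (K'⊕opad) ∥ inner = 58 7a 5c ∥ 01 d6.
Outer hash (tag): sum = 88+122+92+1+214 = 517 → 02 05.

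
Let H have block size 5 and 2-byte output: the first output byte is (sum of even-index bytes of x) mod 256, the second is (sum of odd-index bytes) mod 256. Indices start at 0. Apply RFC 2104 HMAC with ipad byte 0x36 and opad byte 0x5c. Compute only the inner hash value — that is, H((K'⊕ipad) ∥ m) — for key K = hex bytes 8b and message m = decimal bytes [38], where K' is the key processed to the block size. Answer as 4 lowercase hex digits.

Key hex bytes 8b is 1 byte ≤ B = 5; zero-pad to 5 bytes: K' = 8b 00 00 00 00.
K' ⊕ ipad = bd 36 36 36 36.
Inner input = bd 36 36 36 36 ∥ 26.
Inner hash: even-index sum = 297 mod 256 = 41; odd-index sum = 146 mod 256 = 146 → 29 92.

2992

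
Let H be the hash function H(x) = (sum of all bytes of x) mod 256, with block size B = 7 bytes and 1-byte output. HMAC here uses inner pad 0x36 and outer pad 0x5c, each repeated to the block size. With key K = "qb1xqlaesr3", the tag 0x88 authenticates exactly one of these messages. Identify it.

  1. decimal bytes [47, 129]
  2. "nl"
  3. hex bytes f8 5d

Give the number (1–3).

1

Key "qb1xqlaesr3" = 71 62 31 78 71 6c 61 65 73 72 33 is 11 bytes > B = 7, so hash it first: H(key) = 37, then zero-pad to 7 bytes: K' = 37 00 00 00 00 00 00.
K' ⊕ ipad = 01 36 36 36 36 36 36; K' ⊕ opad = 6b 5c 5c 5c 5c 5c 5c.
m1: inner = H(01 36 36 36 36 36 36 2f 81) = f5; tag = H(6b 5c 5c 5c 5c 5c 5c f5) = 88 ← matches
m2: inner = H(01 36 36 36 36 36 36 6e 6c) = 1f; tag = H(6b 5c 5c 5c 5c 5c 5c 1f) = b2
m3: inner = H(01 36 36 36 36 36 36 f8 5d) = 9a; tag = H(6b 5c 5c 5c 5c 5c 5c 9a) = 2d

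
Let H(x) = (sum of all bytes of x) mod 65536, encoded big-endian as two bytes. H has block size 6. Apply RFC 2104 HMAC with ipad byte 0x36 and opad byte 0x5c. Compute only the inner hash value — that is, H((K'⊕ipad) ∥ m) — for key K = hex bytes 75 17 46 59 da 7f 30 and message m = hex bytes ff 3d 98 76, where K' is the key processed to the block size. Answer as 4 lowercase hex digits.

03d8

Key hex bytes 75 17 46 59 da 7f 30 is 7 bytes > B = 6, so hash it first: H(key) = 02 b4, then zero-pad to 6 bytes: K' = 02 b4 00 00 00 00.
K' ⊕ ipad = 34 82 36 36 36 36.
Inner input = 34 82 36 36 36 36 ∥ ff 3d 98 76.
Inner hash: sum = 52+130+54+54+54+54+255+61+152+118 = 984 → 03 d8.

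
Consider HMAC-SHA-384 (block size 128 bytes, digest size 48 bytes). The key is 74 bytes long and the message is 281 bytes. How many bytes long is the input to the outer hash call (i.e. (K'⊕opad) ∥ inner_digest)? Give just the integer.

Key is 74 ≤ 128 bytes, zero-padded: |K'| = 128.
Outer input = (K'⊕opad) ∥ H(inner) → 128 + 48 = 176 bytes.

176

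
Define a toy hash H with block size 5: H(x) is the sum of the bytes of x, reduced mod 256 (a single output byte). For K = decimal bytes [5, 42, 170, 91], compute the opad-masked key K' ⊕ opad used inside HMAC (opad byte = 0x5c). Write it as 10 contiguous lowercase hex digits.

Key decimal bytes [5, 42, 170, 91] = 05 2a aa 5b is 4 bytes ≤ B = 5; zero-pad to 5 bytes: K' = 05 2a aa 5b 00.
XOR each byte with 0x5c: 05⊕5c=59, 2a⊕5c=76, aa⊕5c=f6, 5b⊕5c=07, 00⊕5c=5c.

5976f6075c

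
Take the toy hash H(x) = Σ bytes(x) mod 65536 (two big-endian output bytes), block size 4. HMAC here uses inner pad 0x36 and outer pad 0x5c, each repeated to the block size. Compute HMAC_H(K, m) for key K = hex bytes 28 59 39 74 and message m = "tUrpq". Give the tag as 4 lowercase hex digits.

Key hex bytes 28 59 39 74 is exactly B = 4 bytes: K' = 28 59 39 74.
K' ⊕ ipad = 1e 6f 0f 42.  K' ⊕ opad = 74 05 65 28.
Inner input = (K'⊕ipad) ∥ m = 1e 6f 0f 42 ∥ 74 55 72 70 71.
Inner hash: sum = 30+111+15+66+116+85+114+112+113 = 762 → 02 fa.
Outer input = (K'⊕opad) ∥ inner = 74 05 65 28 ∥ 02 fa.
Outer hash (tag): sum = 116+5+101+40+2+250 = 514 → 02 02.

0202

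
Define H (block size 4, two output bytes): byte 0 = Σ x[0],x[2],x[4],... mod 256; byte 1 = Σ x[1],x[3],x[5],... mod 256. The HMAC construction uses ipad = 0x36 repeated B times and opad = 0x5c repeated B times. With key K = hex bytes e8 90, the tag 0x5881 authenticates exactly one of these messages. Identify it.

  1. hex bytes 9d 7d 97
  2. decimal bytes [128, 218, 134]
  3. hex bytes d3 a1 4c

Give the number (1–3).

1

Key hex bytes e8 90 is 2 bytes ≤ B = 4; zero-pad to 4 bytes: K' = e8 90 00 00.
K' ⊕ ipad = de a6 36 36; K' ⊕ opad = b4 cc 5c 5c.
m1: inner = H(de a6 36 36 9d 7d 97) = 48 59; tag = H(b4 cc 5c 5c 48 59) = 5881 ← matches
m2: inner = H(de a6 36 36 80 da 86) = 1a b6; tag = H(b4 cc 5c 5c 1a b6) = 2ade
m3: inner = H(de a6 36 36 d3 a1 4c) = 33 7d; tag = H(b4 cc 5c 5c 33 7d) = 43a5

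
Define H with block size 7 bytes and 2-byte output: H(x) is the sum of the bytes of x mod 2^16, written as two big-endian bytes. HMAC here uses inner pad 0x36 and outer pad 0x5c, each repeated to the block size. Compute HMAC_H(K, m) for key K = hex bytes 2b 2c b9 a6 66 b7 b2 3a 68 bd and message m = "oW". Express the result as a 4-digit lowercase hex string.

03b6

Key hex bytes 2b 2c b9 a6 66 b7 b2 3a 68 bd is 10 bytes > B = 7, so hash it first: H(key) = 04 e4, then zero-pad to 7 bytes: K' = 04 e4 00 00 00 00 00.
K' ⊕ ipad = 32 d2 36 36 36 36 36.  K' ⊕ opad = 58 b8 5c 5c 5c 5c 5c.
Inner input = (K'⊕ipad) ∥ m = 32 d2 36 36 36 36 36 ∥ 6f 57.
Inner hash: sum = 50+210+54+54+54+54+54+111+87 = 728 → 02 d8.
Outer input = (K'⊕opad) ∥ inner = 58 b8 5c 5c 5c 5c 5c ∥ 02 d8.
Outer hash (tag): sum = 88+184+92+92+92+92+92+2+216 = 950 → 03 b6.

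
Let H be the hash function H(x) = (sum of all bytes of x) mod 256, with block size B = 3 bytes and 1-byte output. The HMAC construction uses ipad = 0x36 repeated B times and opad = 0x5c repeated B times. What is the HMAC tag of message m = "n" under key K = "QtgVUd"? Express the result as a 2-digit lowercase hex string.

06

Key "QtgVUd" = 51 74 67 56 55 64 is 6 bytes > B = 3, so hash it first: H(key) = 3b, then zero-pad to 3 bytes: K' = 3b 00 00.
K' ⊕ ipad = 0d 36 36.  K' ⊕ opad = 67 5c 5c.
Inner input = (K'⊕ipad) ∥ m = 0d 36 36 ∥ 6e.
Inner hash: sum = 13+54+54+110 = 231 → e7.
Outer input = (K'⊕opad) ∥ inner = 67 5c 5c ∥ e7.
Outer hash (tag): sum = 103+92+92+231 = 518; mod 256 = 6 → 06.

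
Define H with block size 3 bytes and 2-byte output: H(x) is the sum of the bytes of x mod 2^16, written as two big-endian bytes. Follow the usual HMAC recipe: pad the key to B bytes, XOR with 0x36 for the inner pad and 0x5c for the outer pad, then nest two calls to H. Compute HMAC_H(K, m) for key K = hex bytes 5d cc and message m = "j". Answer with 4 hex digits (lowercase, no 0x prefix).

Key hex bytes 5d cc is 2 bytes ≤ B = 3; zero-pad to 3 bytes: K' = 5d cc 00.
K' ⊕ ipad = 6b fa 36.  K' ⊕ opad = 01 90 5c.
Inner input = (K'⊕ipad) ∥ m = 6b fa 36 ∥ 6a.
Inner hash: sum = 107+250+54+106 = 517 → 02 05.
Outer input = (K'⊕opad) ∥ inner = 01 90 5c ∥ 02 05.
Outer hash (tag): sum = 1+144+92+2+5 = 244 → 00 f4.

00f4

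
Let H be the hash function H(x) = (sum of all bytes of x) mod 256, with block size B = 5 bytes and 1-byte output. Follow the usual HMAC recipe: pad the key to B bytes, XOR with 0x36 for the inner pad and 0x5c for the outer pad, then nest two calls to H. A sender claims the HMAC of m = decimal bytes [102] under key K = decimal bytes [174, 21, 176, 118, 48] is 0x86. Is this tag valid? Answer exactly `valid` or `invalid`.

invalid

Key decimal bytes [174, 21, 176, 118, 48] = ae 15 b0 76 30 is exactly B = 5 bytes: K' = ae 15 b0 76 30.
K' ⊕ ipad = 98 23 86 40 06; K' ⊕ opad = f2 49 ec 2a 6c.
Inner hash: sum = 152+35+134+64+6+102 = 493; mod 256 = 237 → ed.
Outer hash (recomputed tag): sum = 242+73+236+42+108+237 = 938; mod 256 = 170 → aa.
Recomputed tag = aa; claimed = 86 → mismatch.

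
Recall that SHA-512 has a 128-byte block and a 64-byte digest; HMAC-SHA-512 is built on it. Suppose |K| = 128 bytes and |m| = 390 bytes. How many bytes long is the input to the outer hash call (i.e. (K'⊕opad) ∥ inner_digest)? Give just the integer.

192

Key is 128 ≤ 128 bytes, zero-padded: |K'| = 128.
Outer input = (K'⊕opad) ∥ H(inner) → 128 + 64 = 192 bytes.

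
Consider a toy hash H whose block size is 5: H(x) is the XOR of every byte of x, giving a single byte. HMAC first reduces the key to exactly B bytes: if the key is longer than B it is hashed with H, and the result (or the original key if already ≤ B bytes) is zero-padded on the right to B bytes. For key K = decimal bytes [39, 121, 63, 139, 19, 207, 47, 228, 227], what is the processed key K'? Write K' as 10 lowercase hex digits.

|K| = 9 > B = 5, so first hash the key.
H(K): XOR 27⊕79⊕3f⊕8b⊕13⊕cf⊕2f⊕e4⊕e3 = 1e.
Zero-pad H(K) = 1e to 5 bytes: K' = 1e 00 00 00 00.

1e00000000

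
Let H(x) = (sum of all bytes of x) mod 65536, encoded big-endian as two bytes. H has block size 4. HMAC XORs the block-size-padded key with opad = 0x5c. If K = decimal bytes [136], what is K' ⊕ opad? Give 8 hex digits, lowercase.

Key decimal bytes [136] = 88 is 1 byte ≤ B = 4; zero-pad to 4 bytes: K' = 88 00 00 00.
XOR each byte with 0x5c: 88⊕5c=d4, 00⊕5c=5c, 00⊕5c=5c, 00⊕5c=5c.

d45c5c5c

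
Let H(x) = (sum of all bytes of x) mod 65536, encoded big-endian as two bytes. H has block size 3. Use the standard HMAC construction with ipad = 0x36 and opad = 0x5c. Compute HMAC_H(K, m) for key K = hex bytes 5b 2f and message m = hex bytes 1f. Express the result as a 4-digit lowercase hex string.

01b1

Key hex bytes 5b 2f is 2 bytes ≤ B = 3; zero-pad to 3 bytes: K' = 5b 2f 00.
K' ⊕ ipad = 6d 19 36.  K' ⊕ opad = 07 73 5c.
Inner input = (K'⊕ipad) ∥ m = 6d 19 36 ∥ 1f.
Inner hash: sum = 109+25+54+31 = 219 → 00 db.
Outer input = (K'⊕opad) ∥ inner = 07 73 5c ∥ 00 db.
Outer hash (tag): sum = 7+115+92+0+219 = 433 → 01 b1.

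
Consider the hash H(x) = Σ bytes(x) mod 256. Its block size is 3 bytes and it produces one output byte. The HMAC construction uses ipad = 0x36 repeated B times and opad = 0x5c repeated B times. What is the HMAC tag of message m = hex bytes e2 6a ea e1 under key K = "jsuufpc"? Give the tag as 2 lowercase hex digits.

Key "jsuufpc" = 6a 73 75 75 66 70 63 is 7 bytes > B = 3, so hash it first: H(key) = 00, then zero-pad to 3 bytes: K' = 00 00 00.
K' ⊕ ipad = 36 36 36.  K' ⊕ opad = 5c 5c 5c.
Inner input = (K'⊕ipad) ∥ m = 36 36 36 ∥ e2 6a ea e1.
Inner hash: sum = 54+54+54+226+106+234+225 = 953; mod 256 = 185 → b9.
Outer input = (K'⊕opad) ∥ inner = 5c 5c 5c ∥ b9.
Outer hash (tag): sum = 92+92+92+185 = 461; mod 256 = 205 → cd.

cd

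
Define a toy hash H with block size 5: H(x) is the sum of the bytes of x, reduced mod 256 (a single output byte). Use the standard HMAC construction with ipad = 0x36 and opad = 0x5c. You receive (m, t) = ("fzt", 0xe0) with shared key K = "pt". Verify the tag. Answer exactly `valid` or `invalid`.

Key "pt" = 70 74 is 2 bytes ≤ B = 5; zero-pad to 5 bytes: K' = 70 74 00 00 00.
K' ⊕ ipad = 46 42 36 36 36; K' ⊕ opad = 2c 28 5c 5c 5c.
Inner hash: sum = 70+66+54+54+54+102+122+116 = 638; mod 256 = 126 → 7e.
Outer hash (recomputed tag): sum = 44+40+92+92+92+126 = 486; mod 256 = 230 → e6.
Recomputed tag = e6; claimed = e0 → mismatch.

invalid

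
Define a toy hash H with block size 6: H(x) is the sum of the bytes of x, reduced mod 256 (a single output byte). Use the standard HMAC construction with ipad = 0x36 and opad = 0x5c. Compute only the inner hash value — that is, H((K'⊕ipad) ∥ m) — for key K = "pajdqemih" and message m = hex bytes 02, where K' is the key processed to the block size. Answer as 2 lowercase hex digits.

Key "pajdqemih" = 70 61 6a 64 71 65 6d 69 68 is 9 bytes > B = 6, so hash it first: H(key) = b3, then zero-pad to 6 bytes: K' = b3 00 00 00 00 00.
K' ⊕ ipad = 85 36 36 36 36 36.
Inner input = 85 36 36 36 36 36 ∥ 02.
Inner hash: sum = 133+54+54+54+54+54+2 = 405; mod 256 = 149 → 95.

95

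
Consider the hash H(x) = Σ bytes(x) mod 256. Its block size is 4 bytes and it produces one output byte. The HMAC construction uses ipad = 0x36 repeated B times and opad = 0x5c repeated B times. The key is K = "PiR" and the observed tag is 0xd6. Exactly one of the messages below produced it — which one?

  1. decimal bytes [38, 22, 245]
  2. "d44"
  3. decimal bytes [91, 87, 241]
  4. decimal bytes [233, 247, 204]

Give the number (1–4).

Key "PiR" = 50 69 52 is 3 bytes ≤ B = 4; zero-pad to 4 bytes: K' = 50 69 52 00.
K' ⊕ ipad = 66 5f 64 36; K' ⊕ opad = 0c 35 0e 5c.
m1: inner = H(66 5f 64 36 26 16 f5) = 90; tag = H(0c 35 0e 5c 90) = 3b
m2: inner = H(66 5f 64 36 64 34 34) = 2b; tag = H(0c 35 0e 5c 2b) = d6 ← matches
m3: inner = H(66 5f 64 36 5b 57 f1) = 02; tag = H(0c 35 0e 5c 02) = ad
m4: inner = H(66 5f 64 36 e9 f7 cc) = 0b; tag = H(0c 35 0e 5c 0b) = b6

2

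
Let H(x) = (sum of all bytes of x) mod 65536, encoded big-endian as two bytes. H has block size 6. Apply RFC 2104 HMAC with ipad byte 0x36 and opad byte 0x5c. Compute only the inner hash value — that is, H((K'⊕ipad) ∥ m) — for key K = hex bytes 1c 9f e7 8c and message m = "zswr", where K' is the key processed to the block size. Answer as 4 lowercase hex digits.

Key hex bytes 1c 9f e7 8c is 4 bytes ≤ B = 6; zero-pad to 6 bytes: K' = 1c 9f e7 8c 00 00.
K' ⊕ ipad = 2a a9 d1 ba 36 36.
Inner input = 2a a9 d1 ba 36 36 ∥ 7a 73 77 72.
Inner hash: sum = 42+169+209+186+54+54+122+115+119+114 = 1184 → 04 a0.

04a0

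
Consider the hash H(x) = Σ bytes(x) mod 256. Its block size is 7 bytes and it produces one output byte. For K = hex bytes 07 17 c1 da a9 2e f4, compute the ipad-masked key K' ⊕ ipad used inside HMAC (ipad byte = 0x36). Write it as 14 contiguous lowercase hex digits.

Key hex bytes 07 17 c1 da a9 2e f4 is exactly B = 7 bytes: K' = 07 17 c1 da a9 2e f4.
XOR each byte with 0x36: 07⊕36=31, 17⊕36=21, c1⊕36=f7, da⊕36=ec, a9⊕36=9f, 2e⊕36=18, f4⊕36=c2.

3121f7ec9f18c2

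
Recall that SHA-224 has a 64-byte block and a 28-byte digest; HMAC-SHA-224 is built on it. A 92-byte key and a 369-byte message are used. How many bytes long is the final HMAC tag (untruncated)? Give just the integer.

28

The tag is one SHA-224 digest: 28 bytes.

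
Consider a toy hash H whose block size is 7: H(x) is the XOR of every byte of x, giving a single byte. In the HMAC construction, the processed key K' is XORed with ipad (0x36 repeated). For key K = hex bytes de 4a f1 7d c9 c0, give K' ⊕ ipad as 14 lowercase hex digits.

e87cc74bfff636

Key hex bytes de 4a f1 7d c9 c0 is 6 bytes ≤ B = 7; zero-pad to 7 bytes: K' = de 4a f1 7d c9 c0 00.
XOR each byte with 0x36: de⊕36=e8, 4a⊕36=7c, f1⊕36=c7, 7d⊕36=4b, c9⊕36=ff, c0⊕36=f6, 00⊕36=36.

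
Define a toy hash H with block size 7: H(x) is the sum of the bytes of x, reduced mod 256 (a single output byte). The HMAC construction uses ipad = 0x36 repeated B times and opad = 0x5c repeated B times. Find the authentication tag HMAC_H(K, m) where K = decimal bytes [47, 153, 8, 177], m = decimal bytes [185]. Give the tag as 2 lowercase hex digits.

75

Key decimal bytes [47, 153, 8, 177] = 2f 99 08 b1 is 4 bytes ≤ B = 7; zero-pad to 7 bytes: K' = 2f 99 08 b1 00 00 00.
K' ⊕ ipad = 19 af 3e 87 36 36 36.  K' ⊕ opad = 73 c5 54 ed 5c 5c 5c.
Inner input = (K'⊕ipad) ∥ m = 19 af 3e 87 36 36 36 ∥ b9.
Inner hash: sum = 25+175+62+135+54+54+54+185 = 744; mod 256 = 232 → e8.
Outer input = (K'⊕opad) ∥ inner = 73 c5 54 ed 5c 5c 5c ∥ e8.
Outer hash (tag): sum = 115+197+84+237+92+92+92+232 = 1141; mod 256 = 117 → 75.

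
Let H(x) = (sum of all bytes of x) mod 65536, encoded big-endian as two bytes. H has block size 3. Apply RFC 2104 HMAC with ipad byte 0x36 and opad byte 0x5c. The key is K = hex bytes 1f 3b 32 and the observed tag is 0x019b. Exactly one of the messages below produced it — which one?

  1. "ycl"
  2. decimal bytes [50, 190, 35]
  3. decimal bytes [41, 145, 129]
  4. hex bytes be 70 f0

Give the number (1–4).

1

Key hex bytes 1f 3b 32 is exactly B = 3 bytes: K' = 1f 3b 32.
K' ⊕ ipad = 29 0d 04; K' ⊕ opad = 43 67 6e.
m1: inner = H(29 0d 04 79 63 6c) = 01 82; tag = H(43 67 6e 01 82) = 019b ← matches
m2: inner = H(29 0d 04 32 be 23) = 01 4d; tag = H(43 67 6e 01 4d) = 0166
m3: inner = H(29 0d 04 29 91 81) = 01 75; tag = H(43 67 6e 01 75) = 018e
m4: inner = H(29 0d 04 be 70 f0) = 02 58; tag = H(43 67 6e 02 58) = 0172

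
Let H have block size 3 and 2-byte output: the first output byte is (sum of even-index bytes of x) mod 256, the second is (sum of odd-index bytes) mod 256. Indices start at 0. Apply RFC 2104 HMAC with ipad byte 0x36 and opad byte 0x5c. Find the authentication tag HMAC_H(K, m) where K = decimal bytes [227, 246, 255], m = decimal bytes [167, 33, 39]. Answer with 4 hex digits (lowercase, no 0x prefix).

f069

Key decimal bytes [227, 246, 255] = e3 f6 ff is exactly B = 3 bytes: K' = e3 f6 ff.
K' ⊕ ipad = d5 c0 c9.  K' ⊕ opad = bf aa a3.
Inner input = (K'⊕ipad) ∥ m = d5 c0 c9 ∥ a7 21 27.
Inner hash: even-index sum = 447 mod 256 = 191; odd-index sum = 398 mod 256 = 142 → bf 8e.
Outer input = (K'⊕opad) ∥ inner = bf aa a3 ∥ bf 8e.
Outer hash (tag): even-index sum = 496 mod 256 = 240; odd-index sum = 361 mod 256 = 105 → f0 69.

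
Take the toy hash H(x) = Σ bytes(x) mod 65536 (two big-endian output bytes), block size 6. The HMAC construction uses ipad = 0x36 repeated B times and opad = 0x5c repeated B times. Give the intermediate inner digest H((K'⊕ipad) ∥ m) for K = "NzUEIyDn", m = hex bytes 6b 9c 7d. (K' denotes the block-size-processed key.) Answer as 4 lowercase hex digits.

0370

Key "NzUEIyDn" = 4e 7a 55 45 49 79 44 6e is 8 bytes > B = 6, so hash it first: H(key) = 02 d6, then zero-pad to 6 bytes: K' = 02 d6 00 00 00 00.
K' ⊕ ipad = 34 e0 36 36 36 36.
Inner input = 34 e0 36 36 36 36 ∥ 6b 9c 7d.
Inner hash: sum = 52+224+54+54+54+54+107+156+125 = 880 → 03 70.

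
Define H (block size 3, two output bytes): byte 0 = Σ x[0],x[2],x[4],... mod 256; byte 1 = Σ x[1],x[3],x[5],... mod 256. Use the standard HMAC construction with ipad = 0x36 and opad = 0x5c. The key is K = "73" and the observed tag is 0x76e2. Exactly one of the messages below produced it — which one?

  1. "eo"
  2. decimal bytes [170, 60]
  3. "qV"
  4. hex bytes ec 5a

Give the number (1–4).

2

Key "73" = 37 33 is 2 bytes ≤ B = 3; zero-pad to 3 bytes: K' = 37 33 00.
K' ⊕ ipad = 01 05 36; K' ⊕ opad = 6b 6f 5c.
m1: inner = H(01 05 36 65 6f) = a6 6a; tag = H(6b 6f 5c a6 6a) = 3115
m2: inner = H(01 05 36 aa 3c) = 73 af; tag = H(6b 6f 5c 73 af) = 76e2 ← matches
m3: inner = H(01 05 36 71 56) = 8d 76; tag = H(6b 6f 5c 8d 76) = 3dfc
m4: inner = H(01 05 36 ec 5a) = 91 f1; tag = H(6b 6f 5c 91 f1) = b800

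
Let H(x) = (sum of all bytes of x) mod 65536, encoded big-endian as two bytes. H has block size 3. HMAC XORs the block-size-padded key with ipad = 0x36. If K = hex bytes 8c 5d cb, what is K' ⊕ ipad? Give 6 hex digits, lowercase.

Key hex bytes 8c 5d cb is exactly B = 3 bytes: K' = 8c 5d cb.
XOR each byte with 0x36: 8c⊕36=ba, 5d⊕36=6b, cb⊕36=fd.

ba6bfd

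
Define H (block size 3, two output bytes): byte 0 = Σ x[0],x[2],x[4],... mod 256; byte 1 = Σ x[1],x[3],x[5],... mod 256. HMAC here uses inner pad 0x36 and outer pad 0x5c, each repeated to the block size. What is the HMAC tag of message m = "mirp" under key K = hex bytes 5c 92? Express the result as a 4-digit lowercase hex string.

Key hex bytes 5c 92 is 2 bytes ≤ B = 3; zero-pad to 3 bytes: K' = 5c 92 00.
K' ⊕ ipad = 6a a4 36.  K' ⊕ opad = 00 ce 5c.
Inner input = (K'⊕ipad) ∥ m = 6a a4 36 ∥ 6d 69 72 70.
Inner hash: even-index sum = 377 mod 256 = 121; odd-index sum = 387 mod 256 = 131 → 79 83.
Outer input = (K'⊕opad) ∥ inner = 00 ce 5c ∥ 79 83.
Outer hash (tag): even-index sum = 223 mod 256 = 223; odd-index sum = 327 mod 256 = 71 → df 47.

df47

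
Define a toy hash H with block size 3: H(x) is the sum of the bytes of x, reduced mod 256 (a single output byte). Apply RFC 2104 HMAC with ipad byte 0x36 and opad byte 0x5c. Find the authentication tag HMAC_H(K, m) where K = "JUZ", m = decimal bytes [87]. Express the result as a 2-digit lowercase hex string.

Key "JUZ" = 4a 55 5a is exactly B = 3 bytes: K' = 4a 55 5a.
K' ⊕ ipad = 7c 63 6c.  K' ⊕ opad = 16 09 06.
Inner input = (K'⊕ipad) ∥ m = 7c 63 6c ∥ 57.
Inner hash: sum = 124+99+108+87 = 418; mod 256 = 162 → a2.
Outer input = (K'⊕opad) ∥ inner = 16 09 06 ∥ a2.
Outer hash (tag): sum = 22+9+6+162 = 199 → c7.

c7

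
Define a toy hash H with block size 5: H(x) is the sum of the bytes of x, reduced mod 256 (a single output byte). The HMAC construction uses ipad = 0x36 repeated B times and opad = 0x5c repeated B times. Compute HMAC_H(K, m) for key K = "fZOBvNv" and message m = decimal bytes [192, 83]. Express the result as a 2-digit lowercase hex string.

ef

Key "fZOBvNv" = 66 5a 4f 42 76 4e 76 is 7 bytes > B = 5, so hash it first: H(key) = 8b, then zero-pad to 5 bytes: K' = 8b 00 00 00 00.
K' ⊕ ipad = bd 36 36 36 36.  K' ⊕ opad = d7 5c 5c 5c 5c.
Inner input = (K'⊕ipad) ∥ m = bd 36 36 36 36 ∥ c0 53.
Inner hash: sum = 189+54+54+54+54+192+83 = 680; mod 256 = 168 → a8.
Outer input = (K'⊕opad) ∥ inner = d7 5c 5c 5c 5c ∥ a8.
Outer hash (tag): sum = 215+92+92+92+92+168 = 751; mod 256 = 239 → ef.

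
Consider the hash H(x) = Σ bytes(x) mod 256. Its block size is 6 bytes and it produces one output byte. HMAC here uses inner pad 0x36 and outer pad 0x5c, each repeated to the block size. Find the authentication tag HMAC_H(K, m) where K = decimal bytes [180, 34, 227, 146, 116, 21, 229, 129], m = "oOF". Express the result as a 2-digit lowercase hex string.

50

Key decimal bytes [180, 34, 227, 146, 116, 21, 229, 129] = b4 22 e3 92 74 15 e5 81 is 8 bytes > B = 6, so hash it first: H(key) = 3a, then zero-pad to 6 bytes: K' = 3a 00 00 00 00 00.
K' ⊕ ipad = 0c 36 36 36 36 36.  K' ⊕ opad = 66 5c 5c 5c 5c 5c.
Inner input = (K'⊕ipad) ∥ m = 0c 36 36 36 36 36 ∥ 6f 4f 46.
Inner hash: sum = 12+54+54+54+54+54+111+79+70 = 542; mod 256 = 30 → 1e.
Outer input = (K'⊕opad) ∥ inner = 66 5c 5c 5c 5c 5c ∥ 1e.
Outer hash (tag): sum = 102+92+92+92+92+92+30 = 592; mod 256 = 80 → 50.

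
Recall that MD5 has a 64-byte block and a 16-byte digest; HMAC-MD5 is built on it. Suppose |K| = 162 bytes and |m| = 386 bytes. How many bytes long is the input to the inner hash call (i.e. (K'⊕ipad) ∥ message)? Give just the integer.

450

Key is 162 > 64 bytes, so it is hashed to 16 bytes then zero-padded to 64: |K'| = 64.
Inner input = (K'⊕ipad) ∥ m → 64 + 386 = 450 bytes.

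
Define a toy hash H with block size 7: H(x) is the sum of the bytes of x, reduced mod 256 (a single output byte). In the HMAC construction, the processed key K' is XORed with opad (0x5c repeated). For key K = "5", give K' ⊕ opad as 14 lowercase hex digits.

695c5c5c5c5c5c

Key "5" = 35 is 1 byte ≤ B = 7; zero-pad to 7 bytes: K' = 35 00 00 00 00 00 00.
XOR each byte with 0x5c: 35⊕5c=69, 00⊕5c=5c, 00⊕5c=5c, 00⊕5c=5c, 00⊕5c=5c, 00⊕5c=5c, 00⊕5c=5c.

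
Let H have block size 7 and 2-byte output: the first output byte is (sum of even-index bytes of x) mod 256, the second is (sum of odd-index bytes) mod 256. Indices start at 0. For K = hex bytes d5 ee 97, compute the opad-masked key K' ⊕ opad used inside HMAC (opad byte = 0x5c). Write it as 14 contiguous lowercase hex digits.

Key hex bytes d5 ee 97 is 3 bytes ≤ B = 7; zero-pad to 7 bytes: K' = d5 ee 97 00 00 00 00.
XOR each byte with 0x5c: d5⊕5c=89, ee⊕5c=b2, 97⊕5c=cb, 00⊕5c=5c, 00⊕5c=5c, 00⊕5c=5c, 00⊕5c=5c.

89b2cb5c5c5c5c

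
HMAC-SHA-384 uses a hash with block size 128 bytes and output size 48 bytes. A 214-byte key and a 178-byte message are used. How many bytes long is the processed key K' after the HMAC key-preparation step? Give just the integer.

128

Key is 214 > 128 bytes, so it is hashed to 48 bytes then zero-padded to 128: |K'| = 128.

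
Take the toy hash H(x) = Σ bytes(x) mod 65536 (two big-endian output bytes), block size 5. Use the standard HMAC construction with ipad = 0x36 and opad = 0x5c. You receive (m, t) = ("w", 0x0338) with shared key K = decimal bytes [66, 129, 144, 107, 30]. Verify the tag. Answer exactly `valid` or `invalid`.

Key decimal bytes [66, 129, 144, 107, 30] = 42 81 90 6b 1e is exactly B = 5 bytes: K' = 42 81 90 6b 1e.
K' ⊕ ipad = 74 b7 a6 5d 28; K' ⊕ opad = 1e dd cc 37 42.
Inner hash: sum = 116+183+166+93+40+119 = 717 → 02 cd.
Outer hash (recomputed tag): sum = 30+221+204+55+66+2+205 = 783 → 03 0f.
Recomputed tag = 030f; claimed = 0338 → mismatch.

invalid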